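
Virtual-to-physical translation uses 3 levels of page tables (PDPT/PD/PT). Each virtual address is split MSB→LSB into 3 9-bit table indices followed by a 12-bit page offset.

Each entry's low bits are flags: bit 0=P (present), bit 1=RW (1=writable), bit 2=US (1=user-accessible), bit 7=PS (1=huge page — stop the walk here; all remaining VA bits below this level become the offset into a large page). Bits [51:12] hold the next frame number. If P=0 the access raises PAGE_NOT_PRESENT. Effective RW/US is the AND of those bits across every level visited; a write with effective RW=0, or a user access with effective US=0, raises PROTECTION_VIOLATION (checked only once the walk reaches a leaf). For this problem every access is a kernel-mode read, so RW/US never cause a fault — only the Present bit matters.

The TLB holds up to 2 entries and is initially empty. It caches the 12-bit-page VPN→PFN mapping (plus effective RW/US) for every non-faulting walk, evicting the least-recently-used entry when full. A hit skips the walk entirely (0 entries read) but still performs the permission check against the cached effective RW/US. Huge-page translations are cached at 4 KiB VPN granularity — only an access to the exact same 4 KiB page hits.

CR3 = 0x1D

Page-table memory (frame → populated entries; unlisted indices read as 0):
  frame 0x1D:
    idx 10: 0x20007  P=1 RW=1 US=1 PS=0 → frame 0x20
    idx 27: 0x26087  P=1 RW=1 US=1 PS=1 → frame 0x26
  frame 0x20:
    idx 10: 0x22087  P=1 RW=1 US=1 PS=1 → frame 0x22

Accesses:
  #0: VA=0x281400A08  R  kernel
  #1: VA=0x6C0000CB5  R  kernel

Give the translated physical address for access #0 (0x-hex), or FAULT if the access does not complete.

Per-access translation:
#0 VA=0x281400A08 (r,kernel):
  L0: frame=0x1D idx=10 entry=0x20007 [P=1 RW=1 US=1 PS=0]
  L1: frame=0x20 idx=10 entry=0x22087 [P=1 RW=1 US=1 PS=1]
  ✓ 0x22A08 (huge @L1)  — 2 lookups
#1 VA=0x6C0000CB5 (r,kernel):
  L0: frame=0x1D idx=27 entry=0x26087 [P=1 RW=1 US=1 PS=1]
  ✓ 0x26CB5 (huge @L0)  — 1 lookups

Access #0 PA: 0x22A08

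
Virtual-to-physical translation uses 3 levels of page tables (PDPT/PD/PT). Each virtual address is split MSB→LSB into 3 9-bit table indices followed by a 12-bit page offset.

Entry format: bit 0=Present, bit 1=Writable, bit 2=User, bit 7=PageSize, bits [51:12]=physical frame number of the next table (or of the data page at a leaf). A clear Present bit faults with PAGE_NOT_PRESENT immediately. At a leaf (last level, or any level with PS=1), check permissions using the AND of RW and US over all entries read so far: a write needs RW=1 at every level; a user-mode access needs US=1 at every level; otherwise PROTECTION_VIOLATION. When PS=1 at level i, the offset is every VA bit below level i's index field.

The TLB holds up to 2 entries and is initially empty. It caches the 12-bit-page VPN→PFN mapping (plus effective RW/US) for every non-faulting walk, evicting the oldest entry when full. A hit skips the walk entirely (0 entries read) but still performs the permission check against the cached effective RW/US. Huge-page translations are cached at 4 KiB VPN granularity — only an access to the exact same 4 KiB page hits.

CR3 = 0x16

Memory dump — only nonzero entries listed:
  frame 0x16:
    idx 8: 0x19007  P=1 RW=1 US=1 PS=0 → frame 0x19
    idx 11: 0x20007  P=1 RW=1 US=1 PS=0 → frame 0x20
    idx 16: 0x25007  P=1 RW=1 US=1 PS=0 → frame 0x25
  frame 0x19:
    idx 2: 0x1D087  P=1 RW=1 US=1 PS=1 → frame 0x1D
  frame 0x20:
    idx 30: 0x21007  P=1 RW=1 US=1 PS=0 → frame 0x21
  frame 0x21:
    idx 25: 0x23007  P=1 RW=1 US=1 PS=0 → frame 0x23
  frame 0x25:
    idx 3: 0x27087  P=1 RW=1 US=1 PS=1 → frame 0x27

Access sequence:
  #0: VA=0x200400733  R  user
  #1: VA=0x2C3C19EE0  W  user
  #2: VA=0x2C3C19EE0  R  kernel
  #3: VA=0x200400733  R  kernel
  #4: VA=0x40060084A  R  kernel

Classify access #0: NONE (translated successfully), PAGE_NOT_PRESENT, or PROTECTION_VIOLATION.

Trace:
#0 VA=0x200400733 (r,user):
  L0 @0x16[8] → 0x19007  P=1,RW=1,US=1,PS=0
  L1 @0x19[2] → 0x1D087  P=1,RW=1,US=1,PS=1
  → PA=0x1D733 (huge @L1)  (2 entries read)
#1 VA=0x2C3C19EE0 (w,user):
  L0 @0x16[11] → 0x20007  P=1,RW=1,US=1,PS=0
  L1 @0x20[30] → 0x21007  P=1,RW=1,US=1,PS=0
  L2 @0x21[25] → 0x23007  P=1,RW=1,US=1,PS=0
  → PA=0x23EE0  (3 entries read)
#2 VA=0x2C3C19EE0 (r,kernel):
  TLB hit vpn=0x2C3C19 → PA=0x23EE0
#3 VA=0x200400733 (r,kernel):
  TLB hit vpn=0x200400 → PA=0x1D733
#4 VA=0x40060084A (r,kernel):
  L0 @0x16[16] → 0x25007  P=1,RW=1,US=1,PS=0
  L1 @0x25[3] → 0x27087  P=1,RW=1,US=1,PS=1
  → PA=0x2784A (huge @L1)  (2 entries read)

Access #0 fault: NONE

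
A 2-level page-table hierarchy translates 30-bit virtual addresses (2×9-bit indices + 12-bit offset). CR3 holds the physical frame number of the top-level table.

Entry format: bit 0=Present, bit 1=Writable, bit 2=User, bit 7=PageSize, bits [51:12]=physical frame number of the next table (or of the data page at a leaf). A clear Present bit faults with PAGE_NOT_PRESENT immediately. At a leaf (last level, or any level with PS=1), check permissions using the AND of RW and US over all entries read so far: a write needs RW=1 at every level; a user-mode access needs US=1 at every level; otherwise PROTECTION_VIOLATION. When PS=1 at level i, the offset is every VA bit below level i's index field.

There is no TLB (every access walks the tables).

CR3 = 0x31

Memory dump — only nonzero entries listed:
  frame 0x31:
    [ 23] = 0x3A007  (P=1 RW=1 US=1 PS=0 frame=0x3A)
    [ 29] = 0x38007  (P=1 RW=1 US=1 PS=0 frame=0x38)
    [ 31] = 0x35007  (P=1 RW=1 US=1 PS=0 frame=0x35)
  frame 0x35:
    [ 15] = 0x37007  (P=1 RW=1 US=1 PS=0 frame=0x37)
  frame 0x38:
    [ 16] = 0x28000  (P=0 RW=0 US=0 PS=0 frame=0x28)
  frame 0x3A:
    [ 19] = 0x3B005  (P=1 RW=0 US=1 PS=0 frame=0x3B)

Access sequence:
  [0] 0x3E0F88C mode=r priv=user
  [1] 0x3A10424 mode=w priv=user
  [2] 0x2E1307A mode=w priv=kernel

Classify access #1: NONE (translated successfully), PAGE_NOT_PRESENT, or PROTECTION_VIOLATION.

Walk each access:
#0 VA=0x3E0F88C (r,user):
  L0 @0x31[31] → 0x35007  P=1,RW=1,US=1,PS=0
  L1 @0x35[15] → 0x37007  P=1,RW=1,US=1,PS=0
  → PA=0x3788C  (2 entries read)
#1 VA=0x3A10424 (w,user):
  L0 @0x31[29] → 0x38007  P=1,RW=1,US=1,PS=0
  L1 @0x38[16] → 0x28000  P=0,RW=0,US=0,PS=0
  → PAGE_NOT_PRESENT  (2 entries read)
#2 VA=0x2E1307A (w,kernel):
  L0 @0x31[23] → 0x3A007  P=1,RW=1,US=1,PS=0
  L1 @0x3A[19] → 0x3B005  P=1,RW=0,US=1,PS=0
  → PROTECTION_VIOLATION  (2 entries read)

Access #1 fault: PAGE_NOT_PRESENT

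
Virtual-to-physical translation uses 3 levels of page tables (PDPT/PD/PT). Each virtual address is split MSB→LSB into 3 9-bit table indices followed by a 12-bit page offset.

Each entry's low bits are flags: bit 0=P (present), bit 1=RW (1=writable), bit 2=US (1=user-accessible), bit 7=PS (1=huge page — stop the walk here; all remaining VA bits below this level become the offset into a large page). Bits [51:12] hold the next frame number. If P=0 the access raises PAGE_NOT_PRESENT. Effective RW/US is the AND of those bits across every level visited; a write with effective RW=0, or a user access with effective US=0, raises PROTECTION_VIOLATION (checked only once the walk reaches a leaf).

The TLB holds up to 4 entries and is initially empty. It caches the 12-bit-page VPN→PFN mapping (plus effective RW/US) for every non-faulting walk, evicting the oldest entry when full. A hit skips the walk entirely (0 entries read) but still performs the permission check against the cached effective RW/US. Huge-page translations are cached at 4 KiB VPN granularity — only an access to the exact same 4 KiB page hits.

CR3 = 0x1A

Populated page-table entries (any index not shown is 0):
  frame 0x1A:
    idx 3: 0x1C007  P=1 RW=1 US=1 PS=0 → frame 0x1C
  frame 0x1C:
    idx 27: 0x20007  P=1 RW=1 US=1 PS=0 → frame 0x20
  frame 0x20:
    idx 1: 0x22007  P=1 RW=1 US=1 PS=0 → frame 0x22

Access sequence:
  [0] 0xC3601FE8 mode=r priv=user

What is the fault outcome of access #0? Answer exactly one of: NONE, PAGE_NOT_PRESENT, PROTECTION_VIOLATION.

Per-access translation:
#0 VA=0xC3601FE8 (r,user):
  lvl0: tbl 0x1A, slot 3 ⇒ 0x1C007 (P1/RW1/US1/PS0)
  lvl1: tbl 0x1C, slot 27 ⇒ 0x20007 (P1/RW1/US1/PS0)
  lvl2: tbl 0x20, slot 1 ⇒ 0x22007 (P1/RW1/US1/PS0)
  ✓ 0x22FE8  — 3 lookups

Access #0 fault: NONE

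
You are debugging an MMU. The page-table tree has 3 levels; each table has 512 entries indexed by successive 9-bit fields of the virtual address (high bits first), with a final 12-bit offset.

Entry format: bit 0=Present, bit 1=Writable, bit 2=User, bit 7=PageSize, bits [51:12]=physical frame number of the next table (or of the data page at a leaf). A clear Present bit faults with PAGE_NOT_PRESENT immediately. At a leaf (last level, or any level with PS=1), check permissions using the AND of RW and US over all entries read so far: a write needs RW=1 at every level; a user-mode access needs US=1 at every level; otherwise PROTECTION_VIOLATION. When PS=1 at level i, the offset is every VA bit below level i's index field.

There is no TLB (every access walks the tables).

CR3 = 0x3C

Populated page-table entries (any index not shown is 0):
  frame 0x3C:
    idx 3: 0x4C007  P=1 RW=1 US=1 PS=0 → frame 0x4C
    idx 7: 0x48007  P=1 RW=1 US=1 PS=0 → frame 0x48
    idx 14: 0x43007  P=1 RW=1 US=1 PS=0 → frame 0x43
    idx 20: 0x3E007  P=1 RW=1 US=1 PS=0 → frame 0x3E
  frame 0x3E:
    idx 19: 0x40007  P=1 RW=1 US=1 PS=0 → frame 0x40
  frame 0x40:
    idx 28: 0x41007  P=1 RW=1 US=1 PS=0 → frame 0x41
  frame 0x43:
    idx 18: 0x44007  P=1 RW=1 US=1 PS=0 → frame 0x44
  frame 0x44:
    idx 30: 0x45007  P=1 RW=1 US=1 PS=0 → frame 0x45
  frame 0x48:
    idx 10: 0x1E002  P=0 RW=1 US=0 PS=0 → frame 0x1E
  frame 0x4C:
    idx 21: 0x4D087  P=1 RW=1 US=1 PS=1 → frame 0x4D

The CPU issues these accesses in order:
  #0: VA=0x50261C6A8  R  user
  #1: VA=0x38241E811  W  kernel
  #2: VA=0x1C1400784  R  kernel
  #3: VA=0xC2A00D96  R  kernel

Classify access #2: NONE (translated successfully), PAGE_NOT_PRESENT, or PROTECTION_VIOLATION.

Trace:
#0 VA=0x50261C6A8 (r,user):
  [0] read 0x3C idx=20: raw=0x3E007 flags P=1 W=1 U=1 S=0
  [1] read 0x3E idx=19: raw=0x40007 flags P=1 W=1 U=1 S=0
  [2] read 0x40 idx=28: raw=0x41007 flags P=1 W=1 U=1 S=0
  → PA=0x416A8  (3 entries read)
#1 VA=0x38241E811 (w,kernel):
  [0] read 0x3C idx=14: raw=0x43007 flags P=1 W=1 U=1 S=0
  [1] read 0x43 idx=18: raw=0x44007 flags P=1 W=1 U=1 S=0
  [2] read 0x44 idx=30: raw=0x45007 flags P=1 W=1 U=1 S=0
  → PA=0x45811  (3 entries read)
#2 VA=0x1C1400784 (r,kernel):
  [0] read 0x3C idx=7: raw=0x48007 flags P=1 W=1 U=1 S=0
  [1] read 0x48 idx=10: raw=0x1E002 flags P=0 W=1 U=0 S=0
  ✗ PAGE_NOT_PRESENT  [2 reads]
#3 VA=0xC2A00D96 (r,kernel):
  [0] read 0x3C idx=3: raw=0x4C007 flags P=1 W=1 U=1 S=0
  [1] read 0x4C idx=21: raw=0x4D087 flags P=1 W=1 U=1 S=1
  → PA=0x4DD96 (huge @L1)  (2 entries read)

Access #2 fault: PAGE_NOT_PRESENT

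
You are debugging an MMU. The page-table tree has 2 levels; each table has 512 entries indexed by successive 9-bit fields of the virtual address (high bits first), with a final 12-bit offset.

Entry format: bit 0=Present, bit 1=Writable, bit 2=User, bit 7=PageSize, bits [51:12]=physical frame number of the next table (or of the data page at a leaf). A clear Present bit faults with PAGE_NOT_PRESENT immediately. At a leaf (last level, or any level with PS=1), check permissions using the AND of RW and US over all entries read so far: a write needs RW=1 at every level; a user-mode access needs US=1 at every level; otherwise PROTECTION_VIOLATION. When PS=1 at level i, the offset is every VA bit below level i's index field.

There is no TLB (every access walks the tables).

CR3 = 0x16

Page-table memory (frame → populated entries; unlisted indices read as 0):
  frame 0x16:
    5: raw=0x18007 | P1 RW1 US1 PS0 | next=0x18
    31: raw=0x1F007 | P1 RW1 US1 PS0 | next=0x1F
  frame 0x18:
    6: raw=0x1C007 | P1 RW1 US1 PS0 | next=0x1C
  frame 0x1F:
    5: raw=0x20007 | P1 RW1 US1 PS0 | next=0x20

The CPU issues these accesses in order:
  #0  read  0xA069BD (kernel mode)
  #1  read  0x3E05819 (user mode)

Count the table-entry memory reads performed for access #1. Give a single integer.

Walk each access:
#0 VA=0xA069BD (r,kernel):
  lvl0: tbl 0x16, slot 5 ⇒ 0x18007 (P1/RW1/US1/PS0)
  lvl1: tbl 0x18, slot 6 ⇒ 0x1C007 (P1/RW1/US1/PS0)
  ✓ 0x1C9BD  — 2 lookups
#1 VA=0x3E05819 (r,user):
  lvl0: tbl 0x16, slot 31 ⇒ 0x1F007 (P1/RW1/US1/PS0)
  lvl1: tbl 0x1F, slot 5 ⇒ 0x20007 (P1/RW1/US1/PS0)
  ✓ 0x20819  — 2 lookups

Entries read for #1: 2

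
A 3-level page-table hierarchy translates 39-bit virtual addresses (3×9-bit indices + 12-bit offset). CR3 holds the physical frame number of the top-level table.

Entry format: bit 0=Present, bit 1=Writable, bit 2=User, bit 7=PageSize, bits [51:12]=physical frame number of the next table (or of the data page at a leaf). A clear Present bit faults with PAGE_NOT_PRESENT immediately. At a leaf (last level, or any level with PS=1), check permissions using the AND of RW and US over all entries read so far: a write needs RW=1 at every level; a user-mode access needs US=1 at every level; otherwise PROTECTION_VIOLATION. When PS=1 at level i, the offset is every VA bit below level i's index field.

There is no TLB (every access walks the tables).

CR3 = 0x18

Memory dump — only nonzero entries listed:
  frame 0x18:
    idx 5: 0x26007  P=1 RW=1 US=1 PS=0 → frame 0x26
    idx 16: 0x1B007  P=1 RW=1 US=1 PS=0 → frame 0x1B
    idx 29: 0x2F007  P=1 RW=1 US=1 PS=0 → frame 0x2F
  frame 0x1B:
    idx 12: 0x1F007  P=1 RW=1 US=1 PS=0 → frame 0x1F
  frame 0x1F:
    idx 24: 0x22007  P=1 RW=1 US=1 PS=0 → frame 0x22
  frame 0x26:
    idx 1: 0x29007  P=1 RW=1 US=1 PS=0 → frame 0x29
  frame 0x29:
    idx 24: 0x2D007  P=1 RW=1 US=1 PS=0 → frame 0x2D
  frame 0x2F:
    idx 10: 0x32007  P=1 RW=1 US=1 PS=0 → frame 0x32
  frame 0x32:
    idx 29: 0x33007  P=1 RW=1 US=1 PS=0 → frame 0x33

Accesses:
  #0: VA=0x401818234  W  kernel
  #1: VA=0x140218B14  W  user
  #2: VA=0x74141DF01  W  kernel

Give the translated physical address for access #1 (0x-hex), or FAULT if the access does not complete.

Trace:
#0 VA=0x401818234 (w,kernel):
  L0: frame=0x18 idx=16 entry=0x1B007 [P=1 RW=1 US=1 PS=0]
  L1: frame=0x1B idx=12 entry=0x1F007 [P=1 RW=1 US=1 PS=0]
  L2: frame=0x1F idx=24 entry=0x22007 [P=1 RW=1 US=1 PS=0]
  → PA=0x22234  (3 entries read)
#1 VA=0x140218B14 (w,user):
  L0: frame=0x18 idx=5 entry=0x26007 [P=1 RW=1 US=1 PS=0]
  L1: frame=0x26 idx=1 entry=0x29007 [P=1 RW=1 US=1 PS=0]
  L2: frame=0x29 idx=24 entry=0x2D007 [P=1 RW=1 US=1 PS=0]
  → PA=0x2DB14  (3 entries read)
#2 VA=0x74141DF01 (w,kernel):
  L0: frame=0x18 idx=29 entry=0x2F007 [P=1 RW=1 US=1 PS=0]
  L1: frame=0x2F idx=10 entry=0x32007 [P=1 RW=1 US=1 PS=0]
  L2: frame=0x32 idx=29 entry=0x33007 [P=1 RW=1 US=1 PS=0]
  → PA=0x33F01  (3 entries read)

Access #1 PA: 0x2DB14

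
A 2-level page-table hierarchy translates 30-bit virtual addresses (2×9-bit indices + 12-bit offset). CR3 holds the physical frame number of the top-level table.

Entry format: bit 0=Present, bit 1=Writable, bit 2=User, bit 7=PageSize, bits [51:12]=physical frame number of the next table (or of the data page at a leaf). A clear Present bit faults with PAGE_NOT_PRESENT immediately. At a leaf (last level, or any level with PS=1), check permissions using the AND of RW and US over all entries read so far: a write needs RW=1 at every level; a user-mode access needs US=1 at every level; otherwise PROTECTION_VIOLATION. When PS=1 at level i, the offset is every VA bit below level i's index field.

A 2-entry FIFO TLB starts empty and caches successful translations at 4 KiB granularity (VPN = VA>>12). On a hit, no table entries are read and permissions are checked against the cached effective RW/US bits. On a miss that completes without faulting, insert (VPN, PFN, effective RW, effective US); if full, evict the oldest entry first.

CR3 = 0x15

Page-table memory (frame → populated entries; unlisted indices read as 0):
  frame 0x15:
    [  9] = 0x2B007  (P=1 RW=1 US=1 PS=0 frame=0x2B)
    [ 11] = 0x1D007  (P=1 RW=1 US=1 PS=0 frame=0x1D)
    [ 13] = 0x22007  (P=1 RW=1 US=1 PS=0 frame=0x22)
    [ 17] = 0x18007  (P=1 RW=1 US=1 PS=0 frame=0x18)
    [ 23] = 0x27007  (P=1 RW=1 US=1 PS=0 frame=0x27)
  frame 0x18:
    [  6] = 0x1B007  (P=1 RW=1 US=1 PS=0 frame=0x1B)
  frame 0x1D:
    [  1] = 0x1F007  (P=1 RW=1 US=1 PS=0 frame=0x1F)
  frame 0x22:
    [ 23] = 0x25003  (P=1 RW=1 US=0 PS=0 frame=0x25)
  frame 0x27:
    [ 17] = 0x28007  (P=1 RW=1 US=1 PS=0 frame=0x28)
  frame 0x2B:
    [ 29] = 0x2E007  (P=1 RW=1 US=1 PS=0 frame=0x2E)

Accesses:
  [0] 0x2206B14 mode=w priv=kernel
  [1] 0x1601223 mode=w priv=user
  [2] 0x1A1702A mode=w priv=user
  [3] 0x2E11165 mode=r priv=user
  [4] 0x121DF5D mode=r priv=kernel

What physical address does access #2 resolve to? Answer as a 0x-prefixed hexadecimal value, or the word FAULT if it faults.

Walk each access:
#0 VA=0x2206B14 (w,kernel):
  L0: frame=0x15 idx=17 entry=0x18007 [P=1 RW=1 US=1 PS=0]
  L1: frame=0x18 idx=6 entry=0x1B007 [P=1 RW=1 US=1 PS=0]
  ⇒ phys 0x1BB14  [2 reads]
#1 VA=0x1601223 (w,user):
  L0: frame=0x15 idx=11 entry=0x1D007 [P=1 RW=1 US=1 PS=0]
  L1: frame=0x1D idx=1 entry=0x1F007 [P=1 RW=1 US=1 PS=0]
  ⇒ phys 0x1F223  [2 reads]
#2 VA=0x1A1702A (w,user):
  L0: frame=0x15 idx=13 entry=0x22007 [P=1 RW=1 US=1 PS=0]
  L1: frame=0x22 idx=23 entry=0x25003 [P=1 RW=1 US=0 PS=0]
  ✗ PROTECTION_VIOLATION  [2 reads]
#3 VA=0x2E11165 (r,user):
  L0: frame=0x15 idx=23 entry=0x27007 [P=1 RW=1 US=1 PS=0]
  L1: frame=0x27 idx=17 entry=0x28007 [P=1 RW=1 US=1 PS=0]
  ⇒ phys 0x28165  [2 reads]
#4 VA=0x121DF5D (r,kernel):
  L0: frame=0x15 idx=9 entry=0x2B007 [P=1 RW=1 US=1 PS=0]
  L1: frame=0x2B idx=29 entry=0x2E007 [P=1 RW=1 US=1 PS=0]
  ⇒ phys 0x2EF5D  [2 reads]

Access #2 PA: FAULT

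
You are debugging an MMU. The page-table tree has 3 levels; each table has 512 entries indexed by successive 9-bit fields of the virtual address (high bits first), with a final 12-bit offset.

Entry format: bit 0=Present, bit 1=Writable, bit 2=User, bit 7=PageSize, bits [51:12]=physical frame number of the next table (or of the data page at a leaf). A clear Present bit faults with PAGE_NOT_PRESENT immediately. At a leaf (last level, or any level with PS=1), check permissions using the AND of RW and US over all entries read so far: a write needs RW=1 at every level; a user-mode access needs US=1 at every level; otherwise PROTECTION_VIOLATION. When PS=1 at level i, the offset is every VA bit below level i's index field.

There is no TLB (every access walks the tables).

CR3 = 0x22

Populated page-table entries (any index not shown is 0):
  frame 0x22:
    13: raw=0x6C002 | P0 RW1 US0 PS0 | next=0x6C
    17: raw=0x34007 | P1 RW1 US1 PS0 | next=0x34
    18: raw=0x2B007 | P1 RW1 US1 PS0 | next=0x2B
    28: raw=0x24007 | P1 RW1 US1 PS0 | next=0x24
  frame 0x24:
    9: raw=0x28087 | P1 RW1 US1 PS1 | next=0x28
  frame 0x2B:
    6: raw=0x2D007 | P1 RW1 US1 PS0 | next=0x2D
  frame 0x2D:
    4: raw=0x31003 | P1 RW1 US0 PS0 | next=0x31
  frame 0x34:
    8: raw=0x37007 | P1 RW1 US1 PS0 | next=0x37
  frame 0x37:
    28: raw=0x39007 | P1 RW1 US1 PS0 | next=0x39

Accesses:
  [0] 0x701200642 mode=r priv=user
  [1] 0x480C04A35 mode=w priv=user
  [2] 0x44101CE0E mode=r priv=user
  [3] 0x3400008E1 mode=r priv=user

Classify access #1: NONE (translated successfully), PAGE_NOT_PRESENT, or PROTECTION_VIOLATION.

Trace:
#0 VA=0x701200642 (r,user):
  [0] read 0x22 idx=28: raw=0x24007 flags P=1 W=1 U=1 S=0
  [1] read 0x24 idx=9: raw=0x28087 flags P=1 W=1 U=1 S=1
  ✓ 0x28642 (huge @L1)  — 2 lookups
#1 VA=0x480C04A35 (w,user):
  [0] read 0x22 idx=18: raw=0x2B007 flags P=1 W=1 U=1 S=0
  [1] read 0x2B idx=6: raw=0x2D007 flags P=1 W=1 U=1 S=0
  [2] read 0x2D idx=4: raw=0x31003 flags P=1 W=1 U=0 S=0
  ⇒ fault: PROTECTION_VIOLATION  — 3 lookups
#2 VA=0x44101CE0E (r,user):
  [0] read 0x22 idx=17: raw=0x34007 flags P=1 W=1 U=1 S=0
  [1] read 0x34 idx=8: raw=0x37007 flags P=1 W=1 U=1 S=0
  [2] read 0x37 idx=28: raw=0x39007 flags P=1 W=1 U=1 S=0
  ✓ 0x39E0E  — 3 lookups
#3 VA=0x3400008E1 (r,user):
  [0] read 0x22 idx=13: raw=0x6C002 flags P=0 W=1 U=0 S=0
  ⇒ fault: PAGE_NOT_PRESENT  — 1 lookups

Access #1 fault: PROTECTION_VIOLATION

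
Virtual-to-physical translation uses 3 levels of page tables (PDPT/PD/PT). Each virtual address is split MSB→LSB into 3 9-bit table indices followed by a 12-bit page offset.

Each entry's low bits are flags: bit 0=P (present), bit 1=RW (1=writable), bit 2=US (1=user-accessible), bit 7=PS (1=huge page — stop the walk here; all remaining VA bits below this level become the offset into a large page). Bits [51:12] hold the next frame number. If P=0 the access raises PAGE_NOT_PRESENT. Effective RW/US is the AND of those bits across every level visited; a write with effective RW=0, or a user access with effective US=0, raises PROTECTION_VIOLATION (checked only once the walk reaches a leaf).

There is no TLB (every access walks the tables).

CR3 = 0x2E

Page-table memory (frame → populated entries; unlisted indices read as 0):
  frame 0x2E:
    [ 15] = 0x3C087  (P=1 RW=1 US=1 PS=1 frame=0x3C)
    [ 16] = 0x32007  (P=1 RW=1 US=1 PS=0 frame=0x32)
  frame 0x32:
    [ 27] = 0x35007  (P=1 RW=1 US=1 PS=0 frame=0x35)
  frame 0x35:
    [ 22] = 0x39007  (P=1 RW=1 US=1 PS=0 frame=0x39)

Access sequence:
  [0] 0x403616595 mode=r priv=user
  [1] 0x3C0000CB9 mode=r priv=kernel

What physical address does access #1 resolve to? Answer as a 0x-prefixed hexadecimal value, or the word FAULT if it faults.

Per-access translation:
#0 VA=0x403616595 (r,user):
  [0] read 0x2E idx=16: raw=0x32007 flags P=1 W=1 U=1 S=0
  [1] read 0x32 idx=27: raw=0x35007 flags P=1 W=1 U=1 S=0
  [2] read 0x35 idx=22: raw=0x39007 flags P=1 W=1 U=1 S=0
  ✓ 0x39595  — 3 lookups
#1 VA=0x3C0000CB9 (r,kernel):
  [0] read 0x2E idx=15: raw=0x3C087 flags P=1 W=1 U=1 S=1
  ✓ 0x3CCB9 (huge @L0)  — 1 lookups

Access #1 PA: 0x3CCB9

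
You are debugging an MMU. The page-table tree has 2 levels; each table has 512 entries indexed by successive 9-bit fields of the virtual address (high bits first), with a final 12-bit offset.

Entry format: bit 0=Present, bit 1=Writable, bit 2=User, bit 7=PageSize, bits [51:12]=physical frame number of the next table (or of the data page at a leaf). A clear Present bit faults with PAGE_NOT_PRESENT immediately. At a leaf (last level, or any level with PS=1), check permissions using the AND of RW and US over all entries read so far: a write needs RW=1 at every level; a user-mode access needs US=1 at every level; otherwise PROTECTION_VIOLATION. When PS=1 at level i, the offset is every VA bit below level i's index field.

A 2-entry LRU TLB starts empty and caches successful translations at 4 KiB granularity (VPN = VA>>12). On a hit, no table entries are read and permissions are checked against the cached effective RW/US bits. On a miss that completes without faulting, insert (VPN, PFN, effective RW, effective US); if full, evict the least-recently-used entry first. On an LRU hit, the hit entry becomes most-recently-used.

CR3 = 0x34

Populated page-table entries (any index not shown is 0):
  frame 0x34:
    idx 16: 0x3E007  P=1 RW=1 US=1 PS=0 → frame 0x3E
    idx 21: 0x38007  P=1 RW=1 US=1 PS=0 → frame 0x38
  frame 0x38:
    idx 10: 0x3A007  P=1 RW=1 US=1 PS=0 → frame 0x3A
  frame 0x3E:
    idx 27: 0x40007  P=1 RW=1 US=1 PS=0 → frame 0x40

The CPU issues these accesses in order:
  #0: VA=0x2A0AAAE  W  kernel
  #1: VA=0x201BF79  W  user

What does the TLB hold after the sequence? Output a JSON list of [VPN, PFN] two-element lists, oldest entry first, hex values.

Walk each access:
#0 VA=0x2A0AAAE (w,kernel):
  [0] read 0x34 idx=21: raw=0x38007 flags P=1 W=1 U=1 S=0
  [1] read 0x38 idx=10: raw=0x3A007 flags P=1 W=1 U=1 S=0
  ✓ 0x3AAAE  — 2 lookups
#1 VA=0x201BF79 (w,user):
  [0] read 0x34 idx=16: raw=0x3E007 flags P=1 W=1 U=1 S=0
  [1] read 0x3E idx=27: raw=0x40007 flags P=1 W=1 U=1 S=0
  ✓ 0x40F79  — 2 lookups

TLB: [["0x2A0A", "0x3A"], ["0x201B", "0x40"]]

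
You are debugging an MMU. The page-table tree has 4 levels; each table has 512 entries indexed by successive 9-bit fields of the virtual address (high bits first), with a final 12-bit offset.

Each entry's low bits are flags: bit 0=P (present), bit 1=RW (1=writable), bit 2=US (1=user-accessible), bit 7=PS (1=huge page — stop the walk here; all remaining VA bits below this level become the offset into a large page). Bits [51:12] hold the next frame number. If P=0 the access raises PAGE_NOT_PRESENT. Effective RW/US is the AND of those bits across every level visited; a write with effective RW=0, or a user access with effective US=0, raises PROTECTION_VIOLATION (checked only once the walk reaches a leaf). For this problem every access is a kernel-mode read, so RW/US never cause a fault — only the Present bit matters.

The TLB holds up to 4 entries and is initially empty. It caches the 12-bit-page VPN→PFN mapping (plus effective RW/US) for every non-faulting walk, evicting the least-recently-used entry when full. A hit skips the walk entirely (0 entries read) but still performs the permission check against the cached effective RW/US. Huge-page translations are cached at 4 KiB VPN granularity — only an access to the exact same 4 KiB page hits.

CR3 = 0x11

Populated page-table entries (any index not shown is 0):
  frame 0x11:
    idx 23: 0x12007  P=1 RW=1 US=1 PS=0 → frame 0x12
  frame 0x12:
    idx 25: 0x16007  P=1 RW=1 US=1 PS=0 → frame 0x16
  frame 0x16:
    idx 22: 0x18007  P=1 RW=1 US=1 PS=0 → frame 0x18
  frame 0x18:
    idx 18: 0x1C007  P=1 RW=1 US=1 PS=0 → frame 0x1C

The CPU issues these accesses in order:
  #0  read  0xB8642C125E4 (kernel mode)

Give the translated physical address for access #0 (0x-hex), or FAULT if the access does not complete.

Walk each access:
#0 VA=0xB8642C125E4 (r,kernel):
  L0: frame=0x11 idx=23 entry=0x12007 [P=1 RW=1 US=1 PS=0]
  L1: frame=0x12 idx=25 entry=0x16007 [P=1 RW=1 US=1 PS=0]
  L2: frame=0x16 idx=22 entry=0x18007 [P=1 RW=1 US=1 PS=0]
  L3: frame=0x18 idx=18 entry=0x1C007 [P=1 RW=1 US=1 PS=0]
  → PA=0x1C5E4  (4 entries read)

Access #0 PA: 0x1C5E4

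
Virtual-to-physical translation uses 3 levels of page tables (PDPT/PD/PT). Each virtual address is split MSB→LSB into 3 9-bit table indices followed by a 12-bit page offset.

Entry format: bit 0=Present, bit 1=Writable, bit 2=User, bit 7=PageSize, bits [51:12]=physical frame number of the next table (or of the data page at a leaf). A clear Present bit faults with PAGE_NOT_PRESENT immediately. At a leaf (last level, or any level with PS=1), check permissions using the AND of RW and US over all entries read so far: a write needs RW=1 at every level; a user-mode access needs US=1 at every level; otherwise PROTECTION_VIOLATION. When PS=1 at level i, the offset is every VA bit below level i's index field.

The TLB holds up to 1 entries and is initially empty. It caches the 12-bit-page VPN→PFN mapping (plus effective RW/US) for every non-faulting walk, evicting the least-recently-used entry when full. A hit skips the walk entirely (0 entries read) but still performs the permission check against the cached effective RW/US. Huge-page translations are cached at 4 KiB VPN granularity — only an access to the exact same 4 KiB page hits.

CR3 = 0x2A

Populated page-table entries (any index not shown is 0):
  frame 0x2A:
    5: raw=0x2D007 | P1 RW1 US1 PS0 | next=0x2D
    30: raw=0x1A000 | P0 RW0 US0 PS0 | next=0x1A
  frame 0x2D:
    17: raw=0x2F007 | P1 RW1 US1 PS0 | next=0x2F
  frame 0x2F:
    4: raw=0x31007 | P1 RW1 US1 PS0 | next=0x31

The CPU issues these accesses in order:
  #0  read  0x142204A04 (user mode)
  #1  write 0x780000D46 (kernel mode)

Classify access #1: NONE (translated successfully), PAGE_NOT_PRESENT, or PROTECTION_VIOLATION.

Walk each access:
#0 VA=0x142204A04 (r,user):
  L0 @0x2A[5] → 0x2D007  P=1,RW=1,US=1,PS=0
  L1 @0x2D[17] → 0x2F007  P=1,RW=1,US=1,PS=0
  L2 @0x2F[4] → 0x31007  P=1,RW=1,US=1,PS=0
  ⇒ phys 0x31A04  [3 reads]
#1 VA=0x780000D46 (w,kernel):
  L0 @0x2A[30] → 0x1A000  P=0,RW=0,US=0,PS=0
  → PAGE_NOT_PRESENT  (1 entries read)

Access #1 fault: PAGE_NOT_PRESENT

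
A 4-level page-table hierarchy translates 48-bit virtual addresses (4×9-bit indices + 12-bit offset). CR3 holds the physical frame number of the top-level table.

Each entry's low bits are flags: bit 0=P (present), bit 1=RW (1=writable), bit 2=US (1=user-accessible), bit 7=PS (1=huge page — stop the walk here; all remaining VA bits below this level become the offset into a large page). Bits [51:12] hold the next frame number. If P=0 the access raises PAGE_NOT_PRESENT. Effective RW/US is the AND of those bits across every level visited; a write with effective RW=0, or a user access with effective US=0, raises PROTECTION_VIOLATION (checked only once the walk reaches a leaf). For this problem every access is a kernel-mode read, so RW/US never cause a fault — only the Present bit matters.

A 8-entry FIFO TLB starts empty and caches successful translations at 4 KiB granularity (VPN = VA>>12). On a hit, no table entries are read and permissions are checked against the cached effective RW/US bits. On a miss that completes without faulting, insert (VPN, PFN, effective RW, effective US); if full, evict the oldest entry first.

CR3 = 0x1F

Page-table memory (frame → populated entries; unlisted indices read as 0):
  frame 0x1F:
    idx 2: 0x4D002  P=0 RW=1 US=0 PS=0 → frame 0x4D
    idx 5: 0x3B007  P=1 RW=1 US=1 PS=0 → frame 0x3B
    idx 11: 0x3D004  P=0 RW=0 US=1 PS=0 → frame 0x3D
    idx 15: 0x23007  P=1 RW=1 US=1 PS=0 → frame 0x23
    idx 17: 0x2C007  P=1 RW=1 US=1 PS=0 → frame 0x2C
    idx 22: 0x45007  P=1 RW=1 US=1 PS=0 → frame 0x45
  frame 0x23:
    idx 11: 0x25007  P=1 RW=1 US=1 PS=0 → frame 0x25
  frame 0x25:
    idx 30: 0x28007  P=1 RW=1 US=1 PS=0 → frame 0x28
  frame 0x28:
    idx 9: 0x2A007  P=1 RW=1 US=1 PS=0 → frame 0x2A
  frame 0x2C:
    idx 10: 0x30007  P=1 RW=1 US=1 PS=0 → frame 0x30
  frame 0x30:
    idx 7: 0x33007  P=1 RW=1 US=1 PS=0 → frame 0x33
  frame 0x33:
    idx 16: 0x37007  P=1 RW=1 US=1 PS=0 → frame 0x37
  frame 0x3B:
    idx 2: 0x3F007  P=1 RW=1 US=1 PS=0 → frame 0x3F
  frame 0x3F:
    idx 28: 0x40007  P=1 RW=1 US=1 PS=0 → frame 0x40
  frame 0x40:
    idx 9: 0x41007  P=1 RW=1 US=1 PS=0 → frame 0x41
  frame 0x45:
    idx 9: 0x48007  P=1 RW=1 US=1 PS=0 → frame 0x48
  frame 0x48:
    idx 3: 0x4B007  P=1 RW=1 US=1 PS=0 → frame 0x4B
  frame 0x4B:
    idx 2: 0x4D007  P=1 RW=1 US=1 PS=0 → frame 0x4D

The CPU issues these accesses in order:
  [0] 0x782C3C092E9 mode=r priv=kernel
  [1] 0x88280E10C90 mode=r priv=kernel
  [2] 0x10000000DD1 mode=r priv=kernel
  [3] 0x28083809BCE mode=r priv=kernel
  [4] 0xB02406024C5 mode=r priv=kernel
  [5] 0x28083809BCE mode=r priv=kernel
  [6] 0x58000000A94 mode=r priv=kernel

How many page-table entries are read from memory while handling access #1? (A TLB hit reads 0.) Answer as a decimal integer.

Trace:
#0 VA=0x782C3C092E9 (r,kernel):
  L0 @0x1F[15] → 0x23007  P=1,RW=1,US=1,PS=0
  L1 @0x23[11] → 0x25007  P=1,RW=1,US=1,PS=0
  L2 @0x25[30] → 0x28007  P=1,RW=1,US=1,PS=0
  L3 @0x28[9] → 0x2A007  P=1,RW=1,US=1,PS=0
  ✓ 0x2A2E9  — 4 lookups
#1 VA=0x88280E10C90 (r,kernel):
  L0 @0x1F[17] → 0x2C007  P=1,RW=1,US=1,PS=0
  L1 @0x2C[10] → 0x30007  P=1,RW=1,US=1,PS=0
  L2 @0x30[7] → 0x33007  P=1,RW=1,US=1,PS=0
  L3 @0x33[16] → 0x37007  P=1,RW=1,US=1,PS=0
  ✓ 0x37C90  — 4 lookups
#2 VA=0x10000000DD1 (r,kernel):
  L0 @0x1F[2] → 0x4D002  P=0,RW=1,US=0,PS=0
  → PAGE_NOT_PRESENT  (1 entries read)
#3 VA=0x28083809BCE (r,kernel):
  L0 @0x1F[5] → 0x3B007  P=1,RW=1,US=1,PS=0
  L1 @0x3B[2] → 0x3F007  P=1,RW=1,US=1,PS=0
  L2 @0x3F[28] → 0x40007  P=1,RW=1,US=1,PS=0
  L3 @0x40[9] → 0x41007  P=1,RW=1,US=1,PS=0
  ✓ 0x41BCE  — 4 lookups
#4 VA=0xB02406024C5 (r,kernel):
  L0 @0x1F[22] → 0x45007  P=1,RW=1,US=1,PS=0
  L1 @0x45[9] → 0x48007  P=1,RW=1,US=1,PS=0
  L2 @0x48[3] → 0x4B007  P=1,RW=1,US=1,PS=0
  L3 @0x4B[2] → 0x4D007  P=1,RW=1,US=1,PS=0
  ✓ 0x4D4C5  — 4 lookups
#5 VA=0x28083809BCE (r,kernel):
  TLB hit vpn=0x28083809 → PA=0x41BCE
#6 VA=0x58000000A94 (r,kernel):
  L0 @0x1F[11] → 0x3D004  P=0,RW=0,US=1,PS=0
  → PAGE_NOT_PRESENT  (1 entries read)

Entries read for #1: 4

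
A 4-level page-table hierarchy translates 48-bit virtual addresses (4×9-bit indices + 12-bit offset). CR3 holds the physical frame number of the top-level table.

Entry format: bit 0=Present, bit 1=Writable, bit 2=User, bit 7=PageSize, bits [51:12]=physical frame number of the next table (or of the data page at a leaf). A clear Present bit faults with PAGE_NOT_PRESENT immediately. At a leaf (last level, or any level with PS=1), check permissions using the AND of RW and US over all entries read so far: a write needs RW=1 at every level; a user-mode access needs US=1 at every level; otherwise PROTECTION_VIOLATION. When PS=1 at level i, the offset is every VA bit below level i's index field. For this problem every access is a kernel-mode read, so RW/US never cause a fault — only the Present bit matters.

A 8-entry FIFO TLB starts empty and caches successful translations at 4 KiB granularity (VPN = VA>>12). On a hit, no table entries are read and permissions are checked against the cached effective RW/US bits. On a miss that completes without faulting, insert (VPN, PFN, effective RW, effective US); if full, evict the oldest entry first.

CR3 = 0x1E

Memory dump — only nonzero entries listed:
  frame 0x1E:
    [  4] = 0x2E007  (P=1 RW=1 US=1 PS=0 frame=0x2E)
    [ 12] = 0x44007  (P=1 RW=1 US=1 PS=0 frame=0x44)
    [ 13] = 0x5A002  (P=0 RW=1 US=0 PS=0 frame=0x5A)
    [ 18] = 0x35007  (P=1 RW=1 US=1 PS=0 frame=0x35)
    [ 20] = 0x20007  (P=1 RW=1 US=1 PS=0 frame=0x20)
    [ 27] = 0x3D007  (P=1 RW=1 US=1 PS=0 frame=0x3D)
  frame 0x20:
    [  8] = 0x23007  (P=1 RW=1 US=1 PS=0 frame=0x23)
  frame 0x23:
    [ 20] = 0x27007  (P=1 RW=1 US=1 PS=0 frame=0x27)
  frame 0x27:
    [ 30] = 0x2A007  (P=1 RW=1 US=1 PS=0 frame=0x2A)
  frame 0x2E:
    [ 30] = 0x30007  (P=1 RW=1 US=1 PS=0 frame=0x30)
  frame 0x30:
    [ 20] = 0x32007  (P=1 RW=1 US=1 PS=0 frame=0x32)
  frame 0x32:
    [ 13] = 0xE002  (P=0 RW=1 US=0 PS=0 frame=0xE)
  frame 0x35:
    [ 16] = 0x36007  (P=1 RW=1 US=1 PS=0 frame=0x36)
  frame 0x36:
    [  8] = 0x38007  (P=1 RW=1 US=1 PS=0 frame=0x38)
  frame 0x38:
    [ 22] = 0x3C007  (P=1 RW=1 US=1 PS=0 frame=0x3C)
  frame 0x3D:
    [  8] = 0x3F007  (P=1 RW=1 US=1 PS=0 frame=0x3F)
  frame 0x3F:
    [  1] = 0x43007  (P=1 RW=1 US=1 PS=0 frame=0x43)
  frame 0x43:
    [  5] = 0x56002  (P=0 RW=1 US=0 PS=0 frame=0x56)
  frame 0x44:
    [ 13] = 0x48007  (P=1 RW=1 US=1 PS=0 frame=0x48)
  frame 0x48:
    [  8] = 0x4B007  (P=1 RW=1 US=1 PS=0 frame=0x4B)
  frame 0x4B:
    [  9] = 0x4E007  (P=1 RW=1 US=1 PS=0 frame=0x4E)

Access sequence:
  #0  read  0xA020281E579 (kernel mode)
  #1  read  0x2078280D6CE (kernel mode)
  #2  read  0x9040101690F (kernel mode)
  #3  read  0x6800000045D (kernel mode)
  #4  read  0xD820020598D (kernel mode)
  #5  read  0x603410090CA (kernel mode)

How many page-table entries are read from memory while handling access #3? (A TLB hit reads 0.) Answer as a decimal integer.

Trace:
#0 VA=0xA020281E579 (r,kernel):
  [0] read 0x1E idx=20: raw=0x20007 flags P=1 W=1 U=1 S=0
  [1] read 0x20 idx=8: raw=0x23007 flags P=1 W=1 U=1 S=0
  [2] read 0x23 idx=20: raw=0x27007 flags P=1 W=1 U=1 S=0
  [3] read 0x27 idx=30: raw=0x2A007 flags P=1 W=1 U=1 S=0
  → PA=0x2A579  (4 entries read)
#1 VA=0x2078280D6CE (r,kernel):
  [0] read 0x1E idx=4: raw=0x2E007 flags P=1 W=1 U=1 S=0
  [1] read 0x2E idx=30: raw=0x30007 flags P=1 W=1 U=1 S=0
  [2] read 0x30 idx=20: raw=0x32007 flags P=1 W=1 U=1 S=0
  [3] read 0x32 idx=13: raw=0xE002 flags P=0 W=1 U=0 S=0
  ✗ PAGE_NOT_PRESENT  [4 reads]
#2 VA=0x9040101690F (r,kernel):
  [0] read 0x1E idx=18: raw=0x35007 flags P=1 W=1 U=1 S=0
  [1] read 0x35 idx=16: raw=0x36007 flags P=1 W=1 U=1 S=0
  [2] read 0x36 idx=8: raw=0x38007 flags P=1 W=1 U=1 S=0
  [3] read 0x38 idx=22: raw=0x3C007 flags P=1 W=1 U=1 S=0
  → PA=0x3C90F  (4 entries read)
#3 VA=0x6800000045D (r,kernel):
  [0] read 0x1E idx=13: raw=0x5A002 flags P=0 W=1 U=0 S=0
  ✗ PAGE_NOT_PRESENT  [1 reads]
#4 VA=0xD820020598D (r,kernel):
  [0] read 0x1E idx=27: raw=0x3D007 flags P=1 W=1 U=1 S=0
  [1] read 0x3D idx=8: raw=0x3F007 flags P=1 W=1 U=1 S=0
  [2] read 0x3F idx=1: raw=0x43007 flags P=1 W=1 U=1 S=0
  [3] read 0x43 idx=5: raw=0x56002 flags P=0 W=1 U=0 S=0
  ✗ PAGE_NOT_PRESENT  [4 reads]
#5 VA=0x603410090CA (r,kernel):
  [0] read 0x1E idx=12: raw=0x44007 flags P=1 W=1 U=1 S=0
  [1] read 0x44 idx=13: raw=0x48007 flags P=1 W=1 U=1 S=0
  [2] read 0x48 idx=8: raw=0x4B007 flags P=1 W=1 U=1 S=0
  [3] read 0x4B idx=9: raw=0x4E007 flags P=1 W=1 U=1 S=0
  → PA=0x4E0CA  (4 entries read)

Entries read for #3: 1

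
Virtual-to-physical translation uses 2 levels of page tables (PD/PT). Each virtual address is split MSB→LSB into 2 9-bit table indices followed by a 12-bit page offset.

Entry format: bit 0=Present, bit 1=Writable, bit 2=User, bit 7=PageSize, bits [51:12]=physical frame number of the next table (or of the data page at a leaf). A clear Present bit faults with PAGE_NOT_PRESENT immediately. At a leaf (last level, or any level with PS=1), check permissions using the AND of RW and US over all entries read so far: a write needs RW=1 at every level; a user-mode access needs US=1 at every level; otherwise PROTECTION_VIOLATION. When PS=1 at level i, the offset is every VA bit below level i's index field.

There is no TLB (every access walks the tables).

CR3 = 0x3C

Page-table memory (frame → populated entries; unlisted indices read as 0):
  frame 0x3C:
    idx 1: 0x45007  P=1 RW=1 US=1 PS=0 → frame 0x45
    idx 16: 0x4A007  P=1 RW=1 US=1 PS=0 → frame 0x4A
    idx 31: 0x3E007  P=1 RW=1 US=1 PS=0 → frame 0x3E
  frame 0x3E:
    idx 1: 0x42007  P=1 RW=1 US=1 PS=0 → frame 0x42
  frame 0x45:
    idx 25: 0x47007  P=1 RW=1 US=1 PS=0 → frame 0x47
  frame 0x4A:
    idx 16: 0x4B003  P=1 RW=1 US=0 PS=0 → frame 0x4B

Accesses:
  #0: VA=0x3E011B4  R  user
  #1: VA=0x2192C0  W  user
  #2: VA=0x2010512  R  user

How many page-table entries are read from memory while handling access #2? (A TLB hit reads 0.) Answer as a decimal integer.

Trace:
#0 VA=0x3E011B4 (r,user):
  [0] read 0x3C idx=31: raw=0x3E007 flags P=1 W=1 U=1 S=0
  [1] read 0x3E idx=1: raw=0x42007 flags P=1 W=1 U=1 S=0
  ✓ 0x421B4  — 2 lookups
#1 VA=0x2192C0 (w,user):
  [0] read 0x3C idx=1: raw=0x45007 flags P=1 W=1 U=1 S=0
  [1] read 0x45 idx=25: raw=0x47007 flags P=1 W=1 U=1 S=0
  ✓ 0x472C0  — 2 lookups
#2 VA=0x2010512 (r,user):
  [0] read 0x3C idx=16: raw=0x4A007 flags P=1 W=1 U=1 S=0
  [1] read 0x4A idx=16: raw=0x4B003 flags P=1 W=1 U=0 S=0
  ✗ PROTECTION_VIOLATION  [2 reads]

Entries read for #2: 2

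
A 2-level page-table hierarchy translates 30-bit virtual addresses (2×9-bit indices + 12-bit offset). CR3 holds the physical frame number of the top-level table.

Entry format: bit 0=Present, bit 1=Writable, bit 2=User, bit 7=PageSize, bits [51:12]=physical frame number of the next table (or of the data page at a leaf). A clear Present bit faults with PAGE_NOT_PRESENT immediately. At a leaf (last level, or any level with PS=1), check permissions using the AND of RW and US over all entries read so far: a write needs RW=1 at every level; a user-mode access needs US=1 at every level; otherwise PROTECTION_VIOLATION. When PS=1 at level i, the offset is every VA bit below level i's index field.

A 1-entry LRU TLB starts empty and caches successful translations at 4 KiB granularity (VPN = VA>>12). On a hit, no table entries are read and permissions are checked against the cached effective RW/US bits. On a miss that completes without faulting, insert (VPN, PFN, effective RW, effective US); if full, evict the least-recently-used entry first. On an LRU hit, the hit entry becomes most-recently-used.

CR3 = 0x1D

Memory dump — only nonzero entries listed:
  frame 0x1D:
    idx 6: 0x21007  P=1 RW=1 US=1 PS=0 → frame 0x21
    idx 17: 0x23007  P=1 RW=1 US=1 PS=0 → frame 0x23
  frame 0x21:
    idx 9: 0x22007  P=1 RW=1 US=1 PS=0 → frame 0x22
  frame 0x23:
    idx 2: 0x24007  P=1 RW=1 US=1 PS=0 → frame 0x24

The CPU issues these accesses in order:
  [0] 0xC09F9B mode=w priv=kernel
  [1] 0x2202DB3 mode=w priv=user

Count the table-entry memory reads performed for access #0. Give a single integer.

Trace:
#0 VA=0xC09F9B (w,kernel):
  lvl0: tbl 0x1D, slot 6 ⇒ 0x21007 (P1/RW1/US1/PS0)
  lvl1: tbl 0x21, slot 9 ⇒ 0x22007 (P1/RW1/US1/PS0)
  → PA=0x22F9B  (2 entries read)
#1 VA=0x2202DB3 (w,user):
  lvl0: tbl 0x1D, slot 17 ⇒ 0x23007 (P1/RW1/US1/PS0)
  lvl1: tbl 0x23, slot 2 ⇒ 0x24007 (P1/RW1/US1/PS0)
  → PA=0x24DB3  (2 entries read)

Entries read for #0: 2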